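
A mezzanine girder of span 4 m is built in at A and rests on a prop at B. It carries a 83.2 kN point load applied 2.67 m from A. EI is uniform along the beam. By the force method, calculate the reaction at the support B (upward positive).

R_B = 43.23 kN

Remove the prop at B; the released (primary) structure is a cantilever built in at A.
Free-end deflection of the primary structure under the applied loading (downward +):
  point load 83.2 at a = 2.67: Pa²(3L − a)/(6EI) = 922.3/EI
Tip deflection under a unit load at B: L³/(3EI) = 21.33/EI.
Compatibility at B: δ_0 − R_B·δ_{BB} = 0, so R_B = 922.3/21.33 = 43.23 kN.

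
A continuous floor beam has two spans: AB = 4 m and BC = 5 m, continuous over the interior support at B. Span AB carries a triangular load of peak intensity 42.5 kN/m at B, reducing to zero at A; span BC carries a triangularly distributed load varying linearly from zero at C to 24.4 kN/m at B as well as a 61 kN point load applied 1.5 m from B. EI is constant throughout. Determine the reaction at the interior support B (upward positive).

Insert a hinge at B; M_B is the redundant, and each span becomes simply supported.
End slopes at the hinge B, treating each span as simply supported:
  span AB: triangular load, peak 42.5: w₀L³/(45EI) = 60.44/EI
  span BC: triangular load, peak 24.4: w₀L³/(45EI) = 67.78/EI
  span BC: point load 61 at a = 1.5: Pab(L + b)/(6LEI) = 90.74/EI
  relative rotation θ_0 = (60.44 + 158.5)/EI = 219/EI
A unit hogging moment at B produces rotation L₁/(3EI) + L₂/(3EI) = 3/EI.
Slope continuity at B: θ_0 = M_B·3/EI, so M_B = 219/3 = 72.99 kN·m (hogging).
Span AB, ΣM about A with M_B applied at B: R_B^{AB}·4 = 226.7 + 72.99, so R_B^{AB} = 74.91 kN and R_A = 85 − 74.91 = 10.09 kN.
Span BC, ΣM about C: R_B^{BC}·5 = 416.8 + 72.99, so R_B^{BC} = 97.96 kN and R_C = 122 − 97.96 = 24.04 kN.
R_B = 74.91 + 97.96 = 172.9 kN.

R_B = 172.9 kN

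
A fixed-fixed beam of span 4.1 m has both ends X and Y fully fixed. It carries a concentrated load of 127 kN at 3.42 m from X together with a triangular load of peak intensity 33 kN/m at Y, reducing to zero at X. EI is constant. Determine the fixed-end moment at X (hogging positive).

Release both end moments; the primary structure is a simply-supported span XY with redundants M_X and M_Y.
End rotations of the released simple span under the applied load (×1/EI):
  at X: point load 127 at a = 3.42: Pab(L + b)/(6LEI) = 57.39/EI
  at Y: point load 127 at a = 3.42: Pab(L + a)/(6LEI) = 90.29/EI
  at X: triangular load, peak 33: 7w₀L³/(360EI) = 44.22/EI
  at Y: triangular load, peak 33: w₀L³/(45EI) = 50.54/EI
  θ_X0 = 101.6/EI,  θ_Y0 = 140.8/EI
Flexibility coefficients: a unit moment at one end gives L/(3EI) there and L/(6EI) at the far end, so f₁₁ = f₂₂ = 1.367/EI and f₁₂ = f₂₁ = 0.6833/EI.
Compatibility — zero rotation at each built-in end:
  1.367 M_X + 0.6833 M_Y = 101.6
  0.6833 M_X + 1.367 M_Y = 140.8
Solving the pair gives M_X = 30.44 kN·m and M_Y = 87.83 kN·m (hogging).

M_X = 30.44 kN·m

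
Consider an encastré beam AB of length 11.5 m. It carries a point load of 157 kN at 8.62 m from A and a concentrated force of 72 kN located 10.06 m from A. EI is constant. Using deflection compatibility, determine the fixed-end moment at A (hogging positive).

Release both end moments; the primary structure is a simply-supported span AB with redundants M_A and M_B.
End rotations of the released simple span under the applied load (×1/EI):
  at A: point load 157 at a = 8.62: Pab(L + b)/(6LEI) = 812.3/EI
  at B: point load 157 at a = 8.62: Pab(L + a)/(6LEI) = 1137/EI
  at A: point load 72 at a = 10.06: Pab(L + b)/(6LEI) = 195.6/EI
  at B: point load 72 at a = 10.06: Pab(L + a)/(6LEI) = 325.9/EI
  θ_A0 = 1008/EI,  θ_B0 = 1462/EI
Flexibility coefficients: a unit moment at one end gives L/(3EI) there and L/(6EI) at the far end, so f₁₁ = f₂₂ = 3.833/EI and f₁₂ = f₂₁ = 1.917/EI.
Compatibility — zero rotation at each built-in end:
  3.833 M_A + 1.917 M_B = 1008
  1.917 M_A + 3.833 M_B = 1462
Solving the pair gives M_A = 96.24 kN·m and M_B = 333.4 kN·m (hogging).

M_A = 96.24 kN·m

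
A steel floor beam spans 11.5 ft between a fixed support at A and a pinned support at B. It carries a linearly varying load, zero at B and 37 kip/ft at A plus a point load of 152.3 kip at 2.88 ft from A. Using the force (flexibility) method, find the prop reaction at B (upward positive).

Choose R_B as the redundant. The primary structure is the cantilever fixed at A.
Free-end deflection of the primary structure under the applied loading (downward +):
  triangular load, peak 37 at the fixed end: w₀L⁴/(30EI) = 21571/EI
  point load 152.3 at a = 2.88: Pa²(3L − a)/(6EI) = 6657/EI
  δ_0 = 28228/EI
Tip deflection under a unit load at B: L³/(3EI) = 507/EI.
The prop prevents deflection at B: R_B = δ_0/δ_{BB} = 28228/507 = 55.68 kip.

R_B = 55.68 kip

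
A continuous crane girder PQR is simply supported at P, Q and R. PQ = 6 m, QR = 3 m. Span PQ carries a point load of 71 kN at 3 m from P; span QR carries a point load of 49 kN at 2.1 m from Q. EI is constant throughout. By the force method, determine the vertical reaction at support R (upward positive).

R_R = 14.32 kN

Release continuity at Q by inserting a hinge; the redundant is the internal moment M_Q. The primary structure is two simply-supported spans PQ and QR.
End slopes at the hinge Q, treating each span as simply supported:
  span PQ: point load 71 at a = 3: Pab(L + a)/(6LEI) = 159.8/EI
  span QR: point load 49 at a = 2.1: Pab(L + b)/(6LEI) = 20.07/EI
  relative rotation θ_0 = (159.8 + 20.07)/EI = 179.8/EI
A unit hogging moment at Q produces rotation L₁/(3EI) + L₂/(3EI) = 3/EI.
Slope continuity at Q: θ_0 = M_Q·3/EI, so M_Q = 179.8/3 = 59.94 kN·m (hogging).
Span QR, ΣM about R: R_Q^{QR}·3 = 44.1 + 59.94, so R_Q^{QR} = 34.68 kN and R_R = 49 − 34.68 = 14.32 kN.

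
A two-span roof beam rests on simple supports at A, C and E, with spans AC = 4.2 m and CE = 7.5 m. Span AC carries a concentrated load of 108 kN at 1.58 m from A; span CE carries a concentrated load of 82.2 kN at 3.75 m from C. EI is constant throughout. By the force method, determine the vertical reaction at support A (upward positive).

R_A = 43.47 kN

Insert a hinge at C; M_C is the redundant, and each span becomes simply supported.
Rotations at C on the released spans (each span's end-slope, ×1/EI):
  span AC: point load 108 at a = 1.58: Pab(L + a)/(6LEI) = 102.5/EI
  span CE: point load 82.2 at a = 3.75: Pab(L + b)/(6LEI) = 289/EI
  relative rotation θ_0 = (102.5 + 289)/EI = 391.5/EI
A unit hogging moment at C produces rotation L₁/(3EI) + L₂/(3EI) = 3.9/EI.
Compatibility: M_C·(L₁+L₂)/(3EI) = θ_0, giving M_C = 100.4 kN·m (hogging).
Span AC, ΣM about A with M_C applied at C: R_C^{AC}·4.2 = 170.6 + 100.4, so R_C^{AC} = 64.53 kN and R_A = 108 − 64.53 = 43.47 kN.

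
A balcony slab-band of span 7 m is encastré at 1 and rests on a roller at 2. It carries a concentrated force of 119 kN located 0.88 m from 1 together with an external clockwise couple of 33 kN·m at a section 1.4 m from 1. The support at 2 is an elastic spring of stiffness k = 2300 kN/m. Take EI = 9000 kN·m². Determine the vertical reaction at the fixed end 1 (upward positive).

Take the reaction at 2 as the redundant and release it; the primary structure is a cantilever fixed at 1.
Downward deflection at the released point 2 due to the loads:
  point load 119 at a = 0.88: Pa²(3L − a)/(6EI) = 309/EI
  clockwise couple 33 at a = 1.4: M₀a(2L − a)/(2EI) = 291.1/EI
  δ_0 = 600.1/EI
Flexibility coefficient — unit upward force at 2: δ_{22} = L³/(3EI) = 114.3/EI.
With EI = 9000 kN·m²: δ_0 = 0.066676 m and δ_{22} = 0.012704 m/kN.
Compatibility — the spring shortens by R_2/k under the reaction it provides: δ_0 − R_2·δ_{22} = R_2/k. With 1/k = 0.000435 m/kN, R_2 = δ_0 / (δ_{22} + 1/k) = 0.066676 / (0.012704 + 0.000435) = 5.075 kN.
Vertical equilibrium: R_1 = ΣP − R_2 = 119 − 5.075 = 113.9 kN.

R_1 = 113.9 kN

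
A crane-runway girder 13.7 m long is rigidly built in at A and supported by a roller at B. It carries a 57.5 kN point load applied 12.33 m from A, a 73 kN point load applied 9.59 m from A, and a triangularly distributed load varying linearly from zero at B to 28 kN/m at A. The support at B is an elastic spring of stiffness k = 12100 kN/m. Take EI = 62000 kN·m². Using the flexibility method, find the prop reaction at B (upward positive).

Choose R_B as the redundant. The primary structure is the cantilever fixed at A.
Free-end deflection of the primary structure under the applied loading (downward +):
  point load 57.5 at a = 12.33: Pa²(3L − a)/(6EI) = 41916/EI
  point load 73 at a = 9.59: Pa²(3L − a)/(6EI) = 35258/EI
  triangular load, peak 28 at the fixed end: w₀L⁴/(30EI) = 32879/EI
  δ_0 = 110053/EI
Flexibility coefficient — unit upward force at B: δ_{BB} = L³/(3EI) = 857.1/EI.
With EI = 62000 kN·m²: δ_0 = 1.7751 m and δ_{BB} = 0.013824 m/kN.
Compatibility — the spring shortens by R_B/k under the reaction it provides: δ_0 − R_B·δ_{BB} = R_B/k. With 1/k = 0.000083 m/kN, R_B = δ_0 / (δ_{BB} + 1/k) = 1.7751 / (0.013824 + 0.000083) = 127.6 kN.

R_B = 127.6 kN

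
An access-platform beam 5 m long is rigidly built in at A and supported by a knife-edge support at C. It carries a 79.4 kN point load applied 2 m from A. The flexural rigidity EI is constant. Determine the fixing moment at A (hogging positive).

Choose R_C as the redundant. The primary structure is the cantilever fixed at A.
Downward deflection at the released point C due to the loads:
  point load 79.4 at a = 2: Pa²(3L − a)/(6EI) = 688.1/EI
Tip deflection under a unit load at C: L³/(3EI) = 41.67/EI.
The prop prevents deflection at C: R_C = δ_0/δ_{CC} = 688.1/41.67 = 16.52 kN.
Moment equilibrium about A: M_A = Σ(load moments about A) − R_C·L = 158.8 − 16.52×5 = 76.22 kN·m.

M_A = 76.22 kN·m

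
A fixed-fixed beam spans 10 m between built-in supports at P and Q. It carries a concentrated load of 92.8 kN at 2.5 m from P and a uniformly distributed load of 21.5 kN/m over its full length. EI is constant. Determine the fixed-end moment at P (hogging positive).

Take the two fixed-end moments M_P, M_Q as redundants; the released structure is the simple span PQ.
End rotations of the released simple span under the applied load (×1/EI):
  at P: point load 92.8 at a = 2.5: Pab(L + b)/(6LEI) = 507.5/EI
  at Q: point load 92.8 at a = 2.5: Pab(L + a)/(6LEI) = 362.5/EI
  at P: UDL 21.5: wL³/(24EI) = 895.8/EI
  at Q: UDL 21.5: wL³/(24EI) = 895.8/EI
  θ_P0 = 1403/EI,  θ_Q0 = 1258/EI
Flexibility coefficients: a unit moment at one end gives L/(3EI) there and L/(6EI) at the far end, so f₁₁ = f₂₂ = 3.333/EI and f₁₂ = f₂₁ = 1.667/EI.
Compatibility — zero rotation at each built-in end:
  3.333 M_P + 1.667 M_Q = 1403
  1.667 M_P + 3.333 M_Q = 1258
Solving the pair gives M_P = 309.7 kN·m and M_Q = 222.7 kN·m (hogging).

M_P = 309.7 kN·m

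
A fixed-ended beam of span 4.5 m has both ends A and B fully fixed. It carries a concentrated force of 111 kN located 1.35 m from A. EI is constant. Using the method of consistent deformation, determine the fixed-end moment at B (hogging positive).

Take the two fixed-end moments M_A, M_B as redundants; the released structure is the simple span AB.
End rotations of the released simple span under the applied load (×1/EI):
  at A: point load 111 at a = 1.35: Pab(L + b)/(6LEI) = 133.7/EI
  at B: point load 111 at a = 1.35: Pab(L + a)/(6LEI) = 102.3/EI
  θ_A0 = 133.7/EI,  θ_B0 = 102.3/EI
Flexibility coefficients: a unit moment at one end gives L/(3EI) there and L/(6EI) at the far end, so f₁₁ = f₂₂ = 1.5/EI and f₁₂ = f₂₁ = 0.75/EI.
Compatibility — zero rotation at each built-in end:
  1.5 M_A + 0.75 M_B = 133.7
  0.75 M_A + 1.5 M_B = 102.3
Solving the pair gives M_A = 73.43 kN·m and M_B = 31.47 kN·m (hogging).

M_B = 31.47 kN·m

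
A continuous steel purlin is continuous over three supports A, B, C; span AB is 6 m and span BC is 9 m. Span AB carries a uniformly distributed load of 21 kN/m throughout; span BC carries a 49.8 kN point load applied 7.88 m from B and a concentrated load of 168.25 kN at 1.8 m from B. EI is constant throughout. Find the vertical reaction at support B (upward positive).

Release continuity at B by inserting a hinge; the redundant is the internal moment M_B. The primary structure is two simply-supported spans AB and BC.
Discontinuity in slope at B on the released structure — sum the simple-span end rotations:
  span AB: UDL 21: wL³/(24EI) = 189/EI
  span BC: point load 49.8 at a = 7.88: Pab(L + b)/(6LEI) = 82.37/EI
  span BC: point load 168.25 at a = 1.8: Pab(L + b)/(6LEI) = 654.2/EI
  relative rotation θ_0 = (189 + 736.5)/EI = 925.5/EI
A unit hogging moment at B produces rotation L₁/(3EI) + L₂/(3EI) = 5/EI.
Compatibility: M_B·(L₁+L₂)/(3EI) = θ_0, giving M_B = 185.1 kN·m (hogging).
Span AB, ΣM about A with M_B applied at B: R_B^{AB}·6 = 378 + 185.1, so R_B^{AB} = 93.85 kN and R_A = 126 − 93.85 = 32.15 kN.
Span BC, ΣM about C: R_B^{BC}·9 = 1267 + 185.1, so R_B^{BC} = 161.4 kN and R_C = 218.1 − 161.4 = 56.69 kN.
R_B = 93.85 + 161.4 = 255.2 kN.

R_B = 255.2 kN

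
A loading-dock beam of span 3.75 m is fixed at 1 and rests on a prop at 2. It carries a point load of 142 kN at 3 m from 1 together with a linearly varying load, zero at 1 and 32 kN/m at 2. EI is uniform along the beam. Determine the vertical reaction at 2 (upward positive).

Choose R_2 as the redundant. The primary structure is the cantilever fixed at 1.
Deflection at 2 on the released cantilever, summing each load's contribution:
  point load 142 at a = 3: Pa²(3L − a)/(6EI) = 1757/EI
  triangular load, peak 32 at the free end: 11w₀L⁴/(120EI) = 580.1/EI
  δ_0 = 2337/EI
Tip deflection under a unit load at 2: L³/(3EI) = 17.58/EI.
The prop prevents deflection at 2: R_2 = δ_0/δ_{22} = 2337/17.58 = 133 kN.

R_2 = 133 kN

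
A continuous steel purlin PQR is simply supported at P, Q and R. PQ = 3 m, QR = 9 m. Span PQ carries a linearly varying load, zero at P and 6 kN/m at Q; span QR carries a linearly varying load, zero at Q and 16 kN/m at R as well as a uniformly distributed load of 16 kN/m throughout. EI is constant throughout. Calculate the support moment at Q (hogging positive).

M_Q = 179.1 kN·m

Release continuity at Q by inserting a hinge; the redundant is the internal moment M_Q. The primary structure is two simply-supported spans PQ and QR.
Discontinuity in slope at Q on the released structure — sum the simple-span end rotations:
  span PQ: triangular load, peak 6: w₀L³/(45EI) = 3.6/EI
  span QR: triangular load, peak 16: 7w₀L³/(360EI) = 226.8/EI
  span QR: UDL 16: wL³/(24EI) = 486/EI
  relative rotation θ_0 = (3.6 + 712.8)/EI = 716.4/EI
A unit hogging moment at Q produces rotation L₁/(3EI) + L₂/(3EI) = 4/EI.
Compatibility: M_Q·(L₁+L₂)/(3EI) = θ_0, giving M_Q = 179.1 kN·m (hogging).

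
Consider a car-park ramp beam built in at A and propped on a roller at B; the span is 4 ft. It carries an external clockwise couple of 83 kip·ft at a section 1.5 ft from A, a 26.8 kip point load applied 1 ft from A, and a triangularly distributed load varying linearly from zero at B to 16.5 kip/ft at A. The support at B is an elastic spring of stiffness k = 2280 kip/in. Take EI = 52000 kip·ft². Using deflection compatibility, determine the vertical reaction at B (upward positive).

Release the roller at B. Primary structure: cantilever fixed at A.
Downward deflection at the released point B due to the loads:
  clockwise couple 83 at a = 1.5: M₀a(2L − a)/(2EI) = 404.6/EI
  point load 26.8 at a = 1: Pa²(3L − a)/(6EI) = 49.13/EI
  triangular load, peak 16.5 at the fixed end: w₀L⁴/(30EI) = 140.8/EI
  δ_0 = 594.6/EI
Tip deflection under a unit load at B: L³/(3EI) = 21.33/EI.
With EI = 52000 kip·ft²: δ_0 = 0.011434 ft and δ_{BB} = 0.00041 ft/kip.
Compatibility — the spring shortens by R_B/k under the reaction it provides: δ_0 − R_B·δ_{BB} = R_B/k. With 1/k = 1/(2280×12) ft/kip = 0.000037 ft/kip, R_B = δ_0 / (δ_{BB} + 1/k) = 0.011434 / (0.00041 + 0.000037) = 25.59 kip.

R_B = 25.59 kip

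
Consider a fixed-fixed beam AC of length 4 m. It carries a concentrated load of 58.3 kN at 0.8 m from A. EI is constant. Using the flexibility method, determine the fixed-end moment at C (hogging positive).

M_C = 7.462 kN·m

Release both end moments; the primary structure is a simply-supported span AC with redundants M_A and M_C.
End rotations of the released simple span under the applied load (×1/EI):
  at A: point load 58.3 at a = 0.8: Pab(L + b)/(6LEI) = 44.77/EI
  at C: point load 58.3 at a = 0.8: Pab(L + a)/(6LEI) = 29.85/EI
  θ_A0 = 44.77/EI,  θ_C0 = 29.85/EI
Flexibility coefficients: a unit moment at one end gives L/(3EI) there and L/(6EI) at the far end, so f₁₁ = f₂₂ = 1.333/EI and f₁₂ = f₂₁ = 0.6667/EI.
Compatibility — zero rotation at each built-in end:
  1.333 M_A + 0.6667 M_C = 44.77
  0.6667 M_A + 1.333 M_C = 29.85
Solving the pair gives M_A = 29.85 kN·m and M_C = 7.462 kN·m (hogging).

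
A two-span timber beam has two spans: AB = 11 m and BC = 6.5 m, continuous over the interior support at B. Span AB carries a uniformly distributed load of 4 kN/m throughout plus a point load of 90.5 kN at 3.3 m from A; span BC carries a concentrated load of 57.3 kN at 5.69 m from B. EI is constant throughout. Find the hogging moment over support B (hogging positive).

M_B = 131.9 kN·m

Insert a hinge at B; M_B is the redundant, and each span becomes simply supported.
Discontinuity in slope at B on the released structure — sum the simple-span end rotations:
  span AB: UDL 4: wL³/(24EI) = 221.8/EI
  span AB: point load 90.5 at a = 3.3: Pab(L + a)/(6LEI) = 498.2/EI
  span BC: point load 57.3 at a = 5.69: Pab(L + b)/(6LEI) = 49.5/EI
  relative rotation θ_0 = (720.1 + 49.5)/EI = 769.6/EI
A unit hogging moment at B produces rotation L₁/(3EI) + L₂/(3EI) = 5.833/EI.
Slope continuity at B: θ_0 = M_B·5.833/EI, so M_B = 769.6/5.833 = 131.9 kN·m (hogging).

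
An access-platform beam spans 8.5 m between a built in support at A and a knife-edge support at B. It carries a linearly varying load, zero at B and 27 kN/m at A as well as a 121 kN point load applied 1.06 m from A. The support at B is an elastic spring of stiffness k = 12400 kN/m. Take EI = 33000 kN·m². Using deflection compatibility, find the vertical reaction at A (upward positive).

R_A = 210.4 kN

Release the roller at B. Primary structure: cantilever fixed at A.
Deflection at B on the released cantilever, summing each load's contribution:
  triangular load, peak 27 at the fixed end: w₀L⁴/(30EI) = 4698/EI
  point load 121 at a = 1.06: Pa²(3L − a)/(6EI) = 553.8/EI
  δ_0 = 5252/EI
Tip deflection under a unit load at B: L³/(3EI) = 204.7/EI.
With EI = 33000 kN·m²: δ_0 = 0.15915 m and δ_{BB} = 0.006203 m/kN.
Compatibility — the spring shortens by R_B/k under the reaction it provides: δ_0 − R_B·δ_{BB} = R_B/k. With 1/k = 0.000081 m/kN, R_B = δ_0 / (δ_{BB} + 1/k) = 0.15915 / (0.006203 + 0.000081) = 25.33 kN.
Vertical equilibrium: R_A = ΣP − R_B = 235.8 − 25.33 = 210.4 kN.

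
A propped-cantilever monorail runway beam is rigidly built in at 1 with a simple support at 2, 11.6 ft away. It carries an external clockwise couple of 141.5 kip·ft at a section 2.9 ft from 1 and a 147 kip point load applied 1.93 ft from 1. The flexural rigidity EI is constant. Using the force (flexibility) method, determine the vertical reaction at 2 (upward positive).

R_2 = 13.77 kip

Take the reaction at 2 as the redundant and release it; the primary structure is a cantilever fixed at 1.
Primary-structure tip deflection at 2 by superposition:
  clockwise couple 141.5 at a = 2.9: M₀a(2L − a)/(2EI) = 4165/EI
  point load 147 at a = 1.93: Pa²(3L − a)/(6EI) = 3000/EI
  δ_0 = 7165/EI
Tip deflection under a unit load at 2: L³/(3EI) = 520.3/EI.
The prop prevents deflection at 2: R_2 = δ_0/δ_{22} = 7165/520.3 = 13.77 kip.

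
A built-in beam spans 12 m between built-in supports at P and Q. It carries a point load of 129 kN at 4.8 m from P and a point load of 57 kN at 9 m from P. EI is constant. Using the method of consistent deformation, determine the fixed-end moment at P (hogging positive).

M_P = 255 kN·m

Release both end moments; the primary structure is a simply-supported span PQ with redundants M_P and M_Q.
End rotations of the released simple span under the applied load (×1/EI):
  at P: point load 129 at a = 4.8: Pab(L + b)/(6LEI) = 1189/EI
  at Q: point load 129 at a = 4.8: Pab(L + a)/(6LEI) = 1040/EI
  at P: point load 57 at a = 9: Pab(L + b)/(6LEI) = 320.6/EI
  at Q: point load 57 at a = 9: Pab(L + a)/(6LEI) = 448.9/EI
  θ_P0 = 1509/EI,  θ_Q0 = 1489/EI
Flexibility coefficients: a unit moment at one end gives L/(3EI) there and L/(6EI) at the far end, so f₁₁ = f₂₂ = 4/EI and f₁₂ = f₂₁ = 2/EI.
Compatibility — zero rotation at each built-in end:
  4 M_P + 2 M_Q = 1509
  2 M_P + 4 M_Q = 1489
Solving the pair gives M_P = 255 kN·m and M_Q = 244.8 kN·m (hogging).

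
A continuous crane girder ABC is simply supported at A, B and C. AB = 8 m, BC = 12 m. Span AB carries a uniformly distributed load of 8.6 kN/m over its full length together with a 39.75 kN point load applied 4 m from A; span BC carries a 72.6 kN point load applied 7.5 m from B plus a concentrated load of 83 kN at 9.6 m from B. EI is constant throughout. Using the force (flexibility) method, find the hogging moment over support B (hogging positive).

M_B = 193 kN·m

Insert a hinge at B; M_B is the redundant, and each span becomes simply supported.
End slopes at the hinge B, treating each span as simply supported:
  span AB: UDL 8.6: wL³/(24EI) = 183.5/EI
  span AB: point load 39.75 at a = 4: Pab(L + a)/(6LEI) = 159/EI
  span BC: point load 72.6 at a = 7.5: Pab(L + b)/(6LEI) = 561.5/EI
  span BC: point load 83 at a = 9.6: Pab(L + b)/(6LEI) = 382.5/EI
  relative rotation θ_0 = (342.5 + 944)/EI = 1286/EI
A unit hogging moment at B produces rotation L₁/(3EI) + L₂/(3EI) = 6.667/EI.
Slope continuity at B: θ_0 = M_B·6.667/EI, so M_B = 1286/6.667 = 193 kN·m (hogging).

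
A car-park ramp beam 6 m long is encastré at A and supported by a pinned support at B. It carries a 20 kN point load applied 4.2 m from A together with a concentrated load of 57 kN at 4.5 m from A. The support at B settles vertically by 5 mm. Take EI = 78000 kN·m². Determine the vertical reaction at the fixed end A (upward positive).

R_A = 35.08 kN

Remove the prop at B; the released (primary) structure is a cantilever built in at A.
Downward deflection at the released point B due to the loads:
  point load 20 at a = 4.2: Pa²(3L − a)/(6EI) = 811.4/EI
  point load 57 at a = 4.5: Pa²(3L − a)/(6EI) = 2597/EI
  δ_0 = 3409/EI
Tip deflection under a unit load at B: L³/(3EI) = 72/EI.
With EI = 78000 kN·m²: δ_0 = 0.043699 m and δ_{BB} = 0.000923 m/kN.
Compatibility — the beam at B must follow the support down by 0.005 m: δ_0 − R_B·δ_{BB} = 0.005, so R_B = (0.043699 − 0.005)/0.000923 = 41.92 kN.
Vertical equilibrium: R_A = ΣP − R_B = 77 − 41.92 = 35.08 kN.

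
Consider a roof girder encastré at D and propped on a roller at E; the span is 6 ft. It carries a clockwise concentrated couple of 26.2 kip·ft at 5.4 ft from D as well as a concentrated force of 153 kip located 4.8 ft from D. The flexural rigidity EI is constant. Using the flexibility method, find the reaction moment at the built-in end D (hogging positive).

M_D = 75.42 kip·ft

Take the reaction at E as the redundant and release it; the primary structure is a cantilever fixed at D.
Primary-structure tip deflection at E by superposition:
  clockwise couple 26.2 at a = 5.4: M₀a(2L − a)/(2EI) = 466.9/EI
  point load 153 at a = 4.8: Pa²(3L − a)/(6EI) = 7755/EI
  δ_0 = 8222/EI
Flexibility coefficient — unit upward force at E: δ_{EE} = L³/(3EI) = 72/EI.
The prop prevents deflection at E: R_E = δ_0/δ_{EE} = 8222/72 = 114.2 kip.
Moment equilibrium about D: M_D = Σ(load moments about D) − R_E·L = 760.6 − 114.2×6 = 75.42 kip·ft.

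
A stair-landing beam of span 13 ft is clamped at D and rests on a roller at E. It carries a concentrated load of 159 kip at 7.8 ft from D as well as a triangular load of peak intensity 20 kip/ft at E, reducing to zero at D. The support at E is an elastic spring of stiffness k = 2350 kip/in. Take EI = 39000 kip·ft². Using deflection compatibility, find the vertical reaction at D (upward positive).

R_D = 149.1 kip

Choose R_E as the redundant. The primary structure is the cantilever fixed at D.
Primary-structure tip deflection at E by superposition:
  point load 159 at a = 7.8: Pa²(3L − a)/(6EI) = 50303/EI
  triangular load, peak 20 at the free end: 11w₀L⁴/(120EI) = 52362/EI
  δ_0 = 102664/EI
Flexibility coefficient — unit upward force at E: δ_{EE} = L³/(3EI) = 732.3/EI.
With EI = 39000 kip·ft²: δ_0 = 2.6324 ft and δ_{EE} = 0.018778 ft/kip.
Compatibility — the spring shortens by R_E/k under the reaction it provides: δ_0 − R_E·δ_{EE} = R_E/k. With 1/k = 1/(2350×12) ft/kip = 0.000035 ft/kip, R_E = δ_0 / (δ_{EE} + 1/k) = 2.6324 / (0.018778 + 0.000035) = 139.9 kip.
Vertical equilibrium: R_D = ΣP − R_E = 289 − 139.9 = 149.1 kip.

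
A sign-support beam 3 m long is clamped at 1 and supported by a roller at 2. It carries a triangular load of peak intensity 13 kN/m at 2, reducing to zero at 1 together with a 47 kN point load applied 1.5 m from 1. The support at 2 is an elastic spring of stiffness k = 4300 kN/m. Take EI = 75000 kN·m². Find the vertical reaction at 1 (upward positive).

R_1 = 57.85 kN

Choose R_2 as the redundant. The primary structure is the cantilever fixed at 1.
Deflection at 2 on the released cantilever, summing each load's contribution:
  triangular load, peak 13 at the free end: 11w₀L⁴/(120EI) = 96.53/EI
  point load 47 at a = 1.5: Pa²(3L − a)/(6EI) = 132.2/EI
  δ_0 = 228.7/EI
Tip deflection under a unit load at 2: L³/(3EI) = 9/EI.
With EI = 75000 kN·m²: δ_0 = 0.00305 m and δ_{22} = 0.00012 m/kN.
Compatibility — the spring shortens by R_2/k under the reaction it provides: δ_0 − R_2·δ_{22} = R_2/k. With 1/k = 0.000233 m/kN, R_2 = δ_0 / (δ_{22} + 1/k) = 0.00305 / (0.00012 + 0.000233) = 8.65 kN.
Vertical equilibrium: R_1 = ΣP − R_2 = 66.5 − 8.65 = 57.85 kN.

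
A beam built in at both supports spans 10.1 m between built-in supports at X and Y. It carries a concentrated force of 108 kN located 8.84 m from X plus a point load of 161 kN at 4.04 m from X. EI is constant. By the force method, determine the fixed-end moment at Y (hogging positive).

M_Y = 260.4 kN·m

Take the two fixed-end moments M_X, M_Y as redundants; the released structure is the simple span XY.
End rotations of the released simple span under the applied load (×1/EI):
  at X: point load 108 at a = 8.84: Pab(L + b)/(6LEI) = 225.5/EI
  at Y: point load 108 at a = 8.84: Pab(L + a)/(6LEI) = 376/EI
  at X: point load 161 at a = 4.04: Pab(L + b)/(6LEI) = 1051/EI
  at Y: point load 161 at a = 4.04: Pab(L + a)/(6LEI) = 919.7/EI
  θ_X0 = 1277/EI,  θ_Y0 = 1296/EI
Flexibility coefficients: a unit moment at one end gives L/(3EI) there and L/(6EI) at the far end, so f₁₁ = f₂₂ = 3.367/EI and f₁₂ = f₂₁ = 1.683/EI.
Compatibility — zero rotation at each built-in end:
  3.367 M_X + 1.683 M_Y = 1277
  1.683 M_X + 3.367 M_Y = 1296
Solving the pair gives M_X = 249 kN·m and M_Y = 260.4 kN·m (hogging).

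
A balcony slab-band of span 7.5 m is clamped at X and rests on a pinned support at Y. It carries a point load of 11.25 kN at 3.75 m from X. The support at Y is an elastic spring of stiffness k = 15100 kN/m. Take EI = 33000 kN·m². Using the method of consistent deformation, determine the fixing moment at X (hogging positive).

Remove the prop at Y; the released (primary) structure is a cantilever built in at X.
Deflection at Y on the released cantilever, summing each load's contribution:
  point load 11.25 at a = 3.75: Pa²(3L − a)/(6EI) = 494.4/EI
Tip deflection under a unit load at Y: L³/(3EI) = 140.6/EI.
With EI = 33000 kN·m²: δ_0 = 0.014981 m and δ_{YY} = 0.004261 m/kN.
Compatibility — the spring shortens by R_Y/k under the reaction it provides: δ_0 − R_Y·δ_{YY} = R_Y/k. With 1/k = 0.000066 m/kN, R_Y = δ_0 / (δ_{YY} + 1/k) = 0.014981 / (0.004261 + 0.000066) = 3.462 kN.
Moment equilibrium about X: M_X = Σ(load moments about X) − R_Y·L = 42.19 − 3.462×7.5 = 16.22 kN·m.

M_X = 16.22 kN·m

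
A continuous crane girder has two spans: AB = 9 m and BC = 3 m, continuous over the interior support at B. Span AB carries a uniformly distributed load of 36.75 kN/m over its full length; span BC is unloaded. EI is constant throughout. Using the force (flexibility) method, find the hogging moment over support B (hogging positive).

M_B = 279.1 kN·m

Insert a hinge at B; M_B is the redundant, and each span becomes simply supported.
Rotations at B on the released spans (each span's end-slope, ×1/EI):
  span AB: UDL 36.75: wL³/(24EI) = 1116/EI
  relative rotation θ_0 = (1116 + 0)/EI = 1116/EI
A unit hogging moment at B produces rotation L₁/(3EI) + L₂/(3EI) = 4/EI.
Slope continuity at B: θ_0 = M_B·4/EI, so M_B = 1116/4 = 279.1 kN·m (hogging).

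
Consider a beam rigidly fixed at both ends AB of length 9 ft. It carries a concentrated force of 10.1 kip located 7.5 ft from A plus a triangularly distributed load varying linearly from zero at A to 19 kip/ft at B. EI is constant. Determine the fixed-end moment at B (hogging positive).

Take the two fixed-end moments M_A, M_B as redundants; the released structure is the simple span AB.
End rotations of the released simple span under the applied load (×1/EI):
  at A: point load 10.1 at a = 7.5: Pab(L + b)/(6LEI) = 22.09/EI
  at B: point load 10.1 at a = 7.5: Pab(L + a)/(6LEI) = 34.72/EI
  at A: triangular load, peak 19: 7w₀L³/(360EI) = 269.3/EI
  at B: triangular load, peak 19: w₀L³/(45EI) = 307.8/EI
  θ_A0 = 291.4/EI,  θ_B0 = 342.5/EI
Flexibility coefficients: a unit moment at one end gives L/(3EI) there and L/(6EI) at the far end, so f₁₁ = f₂₂ = 3/EI and f₁₂ = f₂₁ = 1.5/EI.
Compatibility — zero rotation at each built-in end:
  3 M_A + 1.5 M_B = 291.4
  1.5 M_A + 3 M_B = 342.5
Solving the pair gives M_A = 53.4 kip·ft and M_B = 87.47 kip·ft (hogging).

M_B = 87.47 kip·ft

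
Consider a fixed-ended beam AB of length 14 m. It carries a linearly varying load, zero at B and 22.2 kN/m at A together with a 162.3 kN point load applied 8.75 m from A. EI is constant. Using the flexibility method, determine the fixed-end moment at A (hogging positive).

Release both end moments; the primary structure is a simply-supported span AB with redundants M_A and M_B.
End rotations of the released simple span under the applied load (×1/EI):
  at A: triangular load, peak 22.2: w₀L³/(45EI) = 1354/EI
  at B: triangular load, peak 22.2: 7w₀L³/(360EI) = 1184/EI
  at A: point load 162.3 at a = 8.75: Pab(L + b)/(6LEI) = 1709/EI
  at B: point load 162.3 at a = 8.75: Pab(L + a)/(6LEI) = 2019/EI
  θ_A0 = 3062/EI,  θ_B0 = 3204/EI
Flexibility coefficients: a unit moment at one end gives L/(3EI) there and L/(6EI) at the far end, so f₁₁ = f₂₂ = 4.667/EI and f₁₂ = f₂₁ = 2.333/EI.
Compatibility — zero rotation at each built-in end:
  4.667 M_A + 2.333 M_B = 3062
  2.333 M_A + 4.667 M_B = 3204
Solving the pair gives M_A = 417.3 kN·m and M_B = 477.9 kN·m (hogging).

M_A = 417.3 kN·m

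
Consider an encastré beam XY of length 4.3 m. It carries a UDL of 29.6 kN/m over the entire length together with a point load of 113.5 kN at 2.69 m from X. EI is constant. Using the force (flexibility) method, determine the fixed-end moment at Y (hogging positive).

Release both end moments; the primary structure is a simply-supported span XY with redundants M_X and M_Y.
End rotations of the released simple span under the applied load (×1/EI):
  at X: UDL 29.6: wL³/(24EI) = 98.06/EI
  at Y: UDL 29.6: wL³/(24EI) = 98.06/EI
  at X: point load 113.5 at a = 2.69: Pab(L + b)/(6LEI) = 112.6/EI
  at Y: point load 113.5 at a = 2.69: Pab(L + a)/(6LEI) = 133.2/EI
  θ_X0 = 210.7/EI,  θ_Y0 = 231.2/EI
Flexibility coefficients: a unit moment at one end gives L/(3EI) there and L/(6EI) at the far end, so f₁₁ = f₂₂ = 1.433/EI and f₁₂ = f₂₁ = 0.7167/EI.
Compatibility — zero rotation at each built-in end:
  1.433 M_X + 0.7167 M_Y = 210.7
  0.7167 M_X + 1.433 M_Y = 231.2
Solving the pair gives M_X = 88.41 kN·m and M_Y = 117.1 kN·m (hogging).

M_Y = 117.1 kN·m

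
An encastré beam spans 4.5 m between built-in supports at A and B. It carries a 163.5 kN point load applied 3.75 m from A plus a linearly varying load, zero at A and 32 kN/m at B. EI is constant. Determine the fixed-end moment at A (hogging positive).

Release both end moments; the primary structure is a simply-supported span AB with redundants M_A and M_B.
Simple-span end rotations at A and B under the given loads:
  at A: point load 163.5 at a = 3.75: Pab(L + b)/(6LEI) = 89.41/EI
  at B: point load 163.5 at a = 3.75: Pab(L + a)/(6LEI) = 140.5/EI
  at A: triangular load, peak 32: 7w₀L³/(360EI) = 56.7/EI
  at B: triangular load, peak 32: w₀L³/(45EI) = 64.8/EI
  θ_A0 = 146.1/EI,  θ_B0 = 205.3/EI
Flexibility coefficients: a unit moment at one end gives L/(3EI) there and L/(6EI) at the far end, so f₁₁ = f₂₂ = 1.5/EI and f₁₂ = f₂₁ = 0.75/EI.
Compatibility — zero rotation at each built-in end:
  1.5 M_A + 0.75 M_B = 146.1
  0.75 M_A + 1.5 M_B = 205.3
Solving the pair gives M_A = 38.63 kN·m and M_B = 117.6 kN·m (hogging).

M_A = 38.63 kN·m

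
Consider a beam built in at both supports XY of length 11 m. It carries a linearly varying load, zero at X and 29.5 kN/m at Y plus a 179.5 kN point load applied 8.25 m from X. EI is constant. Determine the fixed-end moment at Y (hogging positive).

M_Y = 456.1 kN·m

Release both end moments; the primary structure is a simply-supported span XY with redundants M_X and M_Y.
End rotations of the released simple span under the applied load (×1/EI):
  at X: triangular load, peak 29.5: 7w₀L³/(360EI) = 763.5/EI
  at Y: triangular load, peak 29.5: w₀L³/(45EI) = 872.5/EI
  at X: point load 179.5 at a = 8.25: Pab(L + b)/(6LEI) = 848.4/EI
  at Y: point load 179.5 at a = 8.25: Pab(L + a)/(6LEI) = 1188/EI
  θ_X0 = 1612/EI,  θ_Y0 = 2060/EI
Flexibility coefficients: a unit moment at one end gives L/(3EI) there and L/(6EI) at the far end, so f₁₁ = f₂₂ = 3.667/EI and f₁₂ = f₂₁ = 1.833/EI.
Compatibility — zero rotation at each built-in end:
  3.667 M_X + 1.833 M_Y = 1612
  1.833 M_X + 3.667 M_Y = 2060
Solving the pair gives M_X = 211.5 kN·m and M_Y = 456.1 kN·m (hogging).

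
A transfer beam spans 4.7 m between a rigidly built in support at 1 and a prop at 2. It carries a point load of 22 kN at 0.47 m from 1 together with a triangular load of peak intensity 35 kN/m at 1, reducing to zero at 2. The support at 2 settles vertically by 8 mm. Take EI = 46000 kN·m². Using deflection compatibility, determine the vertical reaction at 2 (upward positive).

Remove the prop at 2; the released (primary) structure is a cantilever built in at 1.
Deflection at 2 on the released cantilever, summing each load's contribution:
  point load 22 at a = 0.47: Pa²(3L − a)/(6EI) = 11.04/EI
  triangular load, peak 35 at the fixed end: w₀L⁴/(30EI) = 569.3/EI
  δ_0 = 580.3/EI
Flexibility coefficient — unit upward force at 2: δ_{22} = L³/(3EI) = 34.61/EI.
With EI = 46000 kN·m²: δ_0 = 0.012616 m and δ_{22} = 0.000752 m/kN.
Compatibility — the beam at 2 must follow the support down by 0.008 m: δ_0 − R_2·δ_{22} = 0.008, so R_2 = (0.012616 − 0.008)/0.000752 = 6.136 kN.

R_2 = 6.136 kN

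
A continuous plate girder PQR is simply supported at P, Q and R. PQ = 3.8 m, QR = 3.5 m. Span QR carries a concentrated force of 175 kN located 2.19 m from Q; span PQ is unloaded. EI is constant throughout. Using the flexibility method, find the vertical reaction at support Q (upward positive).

R_Q = 91.44 kN

Release continuity at Q by inserting a hinge; the redundant is the internal moment M_Q. The primary structure is two simply-supported spans PQ and QR.
End slopes at the hinge Q, treating each span as simply supported:
  span QR: point load 175 at a = 2.19: Pab(L + b)/(6LEI) = 115/EI
  relative rotation θ_0 = (0 + 115)/EI = 115/EI
A unit hogging moment at Q produces rotation L₁/(3EI) + L₂/(3EI) = 2.433/EI.
Slope continuity at Q: θ_0 = M_Q·2.433/EI, so M_Q = 115/2.433 = 47.26 kN·m (hogging).
Span PQ, ΣM about P with M_Q applied at Q: R_Q^{PQ}·3.8 = 0 + 47.26, so R_Q^{PQ} = 12.44 kN and R_P = 0 − 12.44 = -12.44 kN.
Span QR, ΣM about R: R_Q^{QR}·3.5 = 229.2 + 47.26, so R_Q^{QR} = 79 kN and R_R = 175 − 79 = 96 kN.
R_Q = 12.44 + 79 = 91.44 kN.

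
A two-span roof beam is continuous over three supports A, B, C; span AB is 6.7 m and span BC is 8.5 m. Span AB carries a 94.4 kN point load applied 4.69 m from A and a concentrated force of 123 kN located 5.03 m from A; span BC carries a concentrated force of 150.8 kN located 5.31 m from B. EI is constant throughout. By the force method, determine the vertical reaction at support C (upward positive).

R_C = 67.76 kN

Release continuity at B by inserting a hinge; the redundant is the internal moment M_B. The primary structure is two simply-supported spans AB and BC.
Discontinuity in slope at B on the released structure — sum the simple-span end rotations:
  span AB: point load 94.4 at a = 4.69: Pab(L + a)/(6LEI) = 252.1/EI
  span AB: point load 123 at a = 5.03: Pab(L + a)/(6LEI) = 301.5/EI
  span BC: point load 150.8 at a = 5.31: Pab(L + b)/(6LEI) = 585.5/EI
  relative rotation θ_0 = (553.6 + 585.5)/EI = 1139/EI
A unit hogging moment at B produces rotation L₁/(3EI) + L₂/(3EI) = 5.067/EI.
Slope continuity at B: θ_0 = M_B·5.067/EI, so M_B = 1139/5.067 = 224.8 kN·m (hogging).
Span BC, ΣM about C: R_B^{BC}·8.5 = 481.1 + 224.8, so R_B^{BC} = 83.04 kN and R_C = 150.8 − 83.04 = 67.76 kN.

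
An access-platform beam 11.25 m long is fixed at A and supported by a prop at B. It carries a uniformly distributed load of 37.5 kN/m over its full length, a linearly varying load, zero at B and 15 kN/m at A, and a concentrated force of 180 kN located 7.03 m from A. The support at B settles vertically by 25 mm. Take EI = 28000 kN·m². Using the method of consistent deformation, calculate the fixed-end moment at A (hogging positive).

Remove the prop at B; the released (primary) structure is a cantilever built in at A.
Deflection at B on the released cantilever, summing each load's contribution:
  UDL 37.5: wL⁴/(8EI) = 75085/EI
  triangular load, peak 15 at the fixed end: w₀L⁴/(30EI) = 8009/EI
  point load 180 at a = 7.03: Pa²(3L − a)/(6EI) = 39616/EI
  δ_0 = 122710/EI
Flexibility coefficient — unit upward force at B: δ_{BB} = L³/(3EI) = 474.6/EI.
With EI = 28000 kN·m²: δ_0 = 4.3825 m and δ_{BB} = 0.01695 m/kN.
Compatibility — the beam at B must follow the support down by 0.025 m: δ_0 − R_B·δ_{BB} = 0.025, so R_B = (4.3825 − 0.025)/0.01695 = 257.1 kN.
Moment equilibrium about A: M_A = Σ(load moments about A) − R_B·L = 3955 − 257.1×11.25 = 1063 kN·m.

M_A = 1063 kN·m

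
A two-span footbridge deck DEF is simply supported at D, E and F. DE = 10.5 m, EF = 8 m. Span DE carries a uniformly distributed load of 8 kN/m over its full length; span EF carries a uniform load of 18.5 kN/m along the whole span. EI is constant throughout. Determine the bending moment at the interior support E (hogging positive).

M_E = 126.6 kN·m

Take M_E as the redundant. Released structure: two simple spans DE and EF with a hinge at E.
Rotations at E on the released spans (each span's end-slope, ×1/EI):
  span DE: UDL 8: wL³/(24EI) = 385.9/EI
  span EF: UDL 18.5: wL³/(24EI) = 394.7/EI
  relative rotation θ_0 = (385.9 + 394.7)/EI = 780.5/EI
A unit hogging moment at E produces rotation L₁/(3EI) + L₂/(3EI) = 6.167/EI.
Compatibility: M_E·(L₁+L₂)/(3EI) = θ_0, giving M_E = 126.6 kN·m (hogging).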